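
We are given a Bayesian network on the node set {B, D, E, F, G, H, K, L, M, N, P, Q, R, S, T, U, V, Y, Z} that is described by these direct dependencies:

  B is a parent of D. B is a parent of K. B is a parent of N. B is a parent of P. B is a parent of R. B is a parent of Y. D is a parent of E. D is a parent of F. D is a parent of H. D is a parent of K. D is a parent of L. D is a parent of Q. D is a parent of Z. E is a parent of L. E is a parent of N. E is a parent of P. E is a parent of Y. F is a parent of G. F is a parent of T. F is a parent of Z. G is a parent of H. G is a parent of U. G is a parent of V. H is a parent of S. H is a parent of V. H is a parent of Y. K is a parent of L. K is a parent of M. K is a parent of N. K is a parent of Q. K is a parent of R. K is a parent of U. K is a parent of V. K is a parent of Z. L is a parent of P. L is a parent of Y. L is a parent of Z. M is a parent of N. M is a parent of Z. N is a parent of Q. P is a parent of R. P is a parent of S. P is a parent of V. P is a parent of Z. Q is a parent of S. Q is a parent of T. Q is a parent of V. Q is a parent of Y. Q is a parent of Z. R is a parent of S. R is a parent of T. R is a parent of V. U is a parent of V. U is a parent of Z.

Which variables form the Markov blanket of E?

The Markov blanket of a node is its parents, its children, and the other parents of its children.
Pa(E) = {D}.
Children of E: L, N, P, Y.
For each child, the remaining parents (spouses of E):
  L: D, K
  N: B, K, M
  P: B, L
  Y: B, H, L, Q
So the Markov blanket of E is {B, D, H, K, L, M, N, P, Q, Y}.

{B, D, H, K, L, M, N, P, Q, Y}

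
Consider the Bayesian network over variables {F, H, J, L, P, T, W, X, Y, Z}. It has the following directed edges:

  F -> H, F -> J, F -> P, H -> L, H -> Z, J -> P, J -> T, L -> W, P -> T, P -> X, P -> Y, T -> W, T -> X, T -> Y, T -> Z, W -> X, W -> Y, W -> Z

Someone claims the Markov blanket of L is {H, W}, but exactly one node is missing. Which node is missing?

T

The Markov blanket of a node is its parents, its children, and the other parents of its children.
L has child W.
Pa(L) = {H}.
Co-parents of L (other parents of its children):
  W's other parent is T.
MB(L) = {H, T, W}.
Comparing with the claimed set, T is missing.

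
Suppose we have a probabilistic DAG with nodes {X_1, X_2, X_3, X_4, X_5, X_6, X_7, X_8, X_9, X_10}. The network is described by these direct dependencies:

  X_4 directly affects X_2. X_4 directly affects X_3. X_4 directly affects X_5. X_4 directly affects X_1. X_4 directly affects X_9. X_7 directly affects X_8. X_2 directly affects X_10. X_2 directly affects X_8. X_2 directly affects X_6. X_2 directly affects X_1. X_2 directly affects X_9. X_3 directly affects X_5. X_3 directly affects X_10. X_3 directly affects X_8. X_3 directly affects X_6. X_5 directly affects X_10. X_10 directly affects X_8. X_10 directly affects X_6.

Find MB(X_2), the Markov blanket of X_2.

{X_1, X_3, X_4, X_5, X_6, X_7, X_8, X_9, X_10}

By definition, MB(X_2) is built from X_2's parents, X_2's children, and the co-parents of X_2.
Parents of X_2: X_4.
Ch(X_2) = {X_1, X_6, X_8, X_9, X_10}.
Parents of each child, excluding X_2:
  X_10 also has parents X_3, X_5.
  parents(X_8) \ {X_2} = {X_3, X_7, X_10}.
  parents(X_6) \ {X_2} = {X_3, X_10}.
  X_1's other parent is X_4.
  X_9 also has parent X_4.
Taking the union gives {X_1, X_3, X_4, X_5, X_6, X_7, X_8, X_9, X_10}.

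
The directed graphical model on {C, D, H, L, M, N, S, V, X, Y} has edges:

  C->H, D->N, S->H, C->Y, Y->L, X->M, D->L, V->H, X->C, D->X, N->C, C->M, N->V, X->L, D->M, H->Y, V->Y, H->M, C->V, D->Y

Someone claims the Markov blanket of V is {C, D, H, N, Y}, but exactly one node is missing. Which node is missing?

S

Pa(V) = {C, N}.
Children of V: H, Y.
For each child, the remaining parents (spouses of V):
  H: C, S
  Y: C, D, H
MB(V) = {C, D, H, N, S, Y}.
Comparing with the claimed set, S is missing.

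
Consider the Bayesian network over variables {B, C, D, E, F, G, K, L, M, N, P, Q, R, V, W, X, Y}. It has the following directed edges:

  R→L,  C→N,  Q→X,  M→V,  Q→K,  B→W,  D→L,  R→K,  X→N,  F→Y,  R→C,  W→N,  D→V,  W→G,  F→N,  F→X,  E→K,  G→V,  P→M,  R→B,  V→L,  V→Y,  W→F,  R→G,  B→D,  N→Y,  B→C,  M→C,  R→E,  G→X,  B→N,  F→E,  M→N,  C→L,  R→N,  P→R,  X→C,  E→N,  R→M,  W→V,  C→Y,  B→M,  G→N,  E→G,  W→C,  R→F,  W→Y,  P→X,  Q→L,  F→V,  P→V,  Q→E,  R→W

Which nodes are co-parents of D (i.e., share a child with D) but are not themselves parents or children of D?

{C, F, G, M, P, Q, R, W}

Children of D: L, V.
  V also has parents F, G, M, P, W.
  L also has parents C, Q, R, V.
Excluding nodes already adjacent to D (B, L, V), the co-parent-only contribution is {C, F, G, M, P, Q, R, W}.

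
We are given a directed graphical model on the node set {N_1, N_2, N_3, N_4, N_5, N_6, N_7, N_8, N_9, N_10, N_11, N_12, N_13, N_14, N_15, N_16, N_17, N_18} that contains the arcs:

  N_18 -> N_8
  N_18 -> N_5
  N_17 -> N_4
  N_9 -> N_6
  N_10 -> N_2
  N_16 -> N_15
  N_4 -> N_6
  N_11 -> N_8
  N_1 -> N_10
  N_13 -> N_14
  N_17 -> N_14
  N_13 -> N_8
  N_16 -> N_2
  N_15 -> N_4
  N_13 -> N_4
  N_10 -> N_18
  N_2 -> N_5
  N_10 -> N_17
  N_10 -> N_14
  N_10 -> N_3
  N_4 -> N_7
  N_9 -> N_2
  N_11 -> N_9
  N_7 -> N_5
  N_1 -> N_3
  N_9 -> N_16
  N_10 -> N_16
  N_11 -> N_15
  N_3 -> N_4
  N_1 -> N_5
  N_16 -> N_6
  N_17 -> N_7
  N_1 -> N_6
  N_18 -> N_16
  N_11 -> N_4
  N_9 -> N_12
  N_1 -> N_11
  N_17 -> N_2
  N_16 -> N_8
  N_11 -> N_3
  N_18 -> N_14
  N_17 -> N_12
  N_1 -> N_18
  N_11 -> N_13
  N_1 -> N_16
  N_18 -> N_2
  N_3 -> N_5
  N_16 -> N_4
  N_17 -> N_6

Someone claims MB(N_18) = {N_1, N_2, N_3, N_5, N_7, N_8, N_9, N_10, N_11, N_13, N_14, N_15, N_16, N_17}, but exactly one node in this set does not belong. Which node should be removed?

N_18's parents: N_1, N_10.
N_18's children: N_2, N_5, N_8, N_14, N_16.
Co-parents of N_18 (other parents of its children):
  N_16 also has parents N_1, N_9, N_10.
  N_8's other parents are N_11, N_13, N_16.
  N_2 also has parents N_9, N_10, N_16, N_17.
  N_5 also has parents N_1, N_2, N_3, N_7.
  N_14's other parents are N_10, N_13, N_17.
MB(N_18) = {N_1, N_2, N_3, N_5, N_7, N_8, N_9, N_10, N_11, N_13, N_14, N_16, N_17}.
N_15 is neither a parent, child, nor co-parent of N_18, so it does not belong.

N_15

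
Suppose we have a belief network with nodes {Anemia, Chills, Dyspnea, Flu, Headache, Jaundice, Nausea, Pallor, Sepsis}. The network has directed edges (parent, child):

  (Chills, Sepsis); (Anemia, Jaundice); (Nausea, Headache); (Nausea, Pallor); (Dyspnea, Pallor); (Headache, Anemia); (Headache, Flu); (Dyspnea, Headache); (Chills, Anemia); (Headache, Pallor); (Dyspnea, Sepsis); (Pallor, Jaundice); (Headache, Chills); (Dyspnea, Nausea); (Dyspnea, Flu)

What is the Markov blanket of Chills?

The Markov blanket of a node is its parents, its children, and the other parents of its children.
Pa(Chills) = {Headache}.
Ch(Chills) = {Anemia, Sepsis}.
Co-parents of Chills (other parents of its children):
  parents(Anemia) \ {Chills} = {Headache}.
  Sepsis also has parent Dyspnea.
Union: {Headache} ∪ {Anemia, Sepsis} ∪ {Dyspnea, Headache} = {Anemia, Dyspnea, Headache, Sepsis}.

{Anemia, Dyspnea, Headache, Sepsis}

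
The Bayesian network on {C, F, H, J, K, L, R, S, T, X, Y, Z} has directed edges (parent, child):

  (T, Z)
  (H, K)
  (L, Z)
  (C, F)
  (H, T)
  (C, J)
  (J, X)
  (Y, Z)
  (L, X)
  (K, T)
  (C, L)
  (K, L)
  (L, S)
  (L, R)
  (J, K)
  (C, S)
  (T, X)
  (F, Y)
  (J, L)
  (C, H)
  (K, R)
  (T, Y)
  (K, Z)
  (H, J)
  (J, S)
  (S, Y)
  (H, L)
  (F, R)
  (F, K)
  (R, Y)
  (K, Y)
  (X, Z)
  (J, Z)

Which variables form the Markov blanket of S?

Pa(S) = {C, J, L}.
S has child Y.
Co-parents of S (other parents of its children):
  Y also has parents F, K, R, T.
So the Markov blanket of S is {C, F, J, K, L, R, T, Y}.

{C, F, J, K, L, R, T, Y}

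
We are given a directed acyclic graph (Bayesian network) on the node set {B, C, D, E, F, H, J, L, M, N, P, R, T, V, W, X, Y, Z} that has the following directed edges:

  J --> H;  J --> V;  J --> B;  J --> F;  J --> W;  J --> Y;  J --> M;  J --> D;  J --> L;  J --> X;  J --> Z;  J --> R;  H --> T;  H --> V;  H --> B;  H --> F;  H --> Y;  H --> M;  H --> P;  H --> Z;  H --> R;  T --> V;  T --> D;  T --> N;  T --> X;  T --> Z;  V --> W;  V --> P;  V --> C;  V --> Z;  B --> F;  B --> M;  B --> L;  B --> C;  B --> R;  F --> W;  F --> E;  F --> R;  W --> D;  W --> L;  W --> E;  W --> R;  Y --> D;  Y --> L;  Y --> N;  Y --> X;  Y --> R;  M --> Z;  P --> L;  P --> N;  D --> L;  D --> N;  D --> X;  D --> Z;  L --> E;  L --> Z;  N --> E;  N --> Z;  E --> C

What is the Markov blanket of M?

{B, D, H, J, L, N, T, V, Z}

The Markov blanket of a node is its parents, its children, and the other parents of its children.
Pa(M) = {B, H, J}.
Ch(M) = {Z}.
Other parents of M's children:
  Z: D, H, J, L, N, T, V
MB(M) = {B, D, H, J, L, N, T, V, Z}.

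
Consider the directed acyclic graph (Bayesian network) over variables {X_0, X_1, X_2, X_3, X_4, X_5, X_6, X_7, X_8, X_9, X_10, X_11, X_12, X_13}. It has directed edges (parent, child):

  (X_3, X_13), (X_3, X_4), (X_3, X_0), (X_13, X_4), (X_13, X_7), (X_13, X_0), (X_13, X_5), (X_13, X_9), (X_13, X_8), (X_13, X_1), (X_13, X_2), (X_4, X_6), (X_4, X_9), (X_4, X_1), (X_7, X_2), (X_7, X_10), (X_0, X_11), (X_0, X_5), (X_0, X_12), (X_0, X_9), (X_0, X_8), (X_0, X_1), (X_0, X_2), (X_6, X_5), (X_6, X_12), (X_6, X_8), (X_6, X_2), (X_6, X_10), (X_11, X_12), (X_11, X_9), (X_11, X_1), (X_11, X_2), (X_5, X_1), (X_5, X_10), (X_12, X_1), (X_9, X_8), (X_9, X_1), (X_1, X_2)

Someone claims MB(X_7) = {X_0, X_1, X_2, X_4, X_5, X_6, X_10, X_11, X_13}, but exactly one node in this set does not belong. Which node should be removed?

Ch(X_7) = {X_2, X_10}.
Pa(X_7) = {X_13}.
Parents of each child, excluding X_7:
  parents(X_2) \ {X_7} = {X_0, X_1, X_6, X_11, X_13}.
  X_10 also has parents X_5, X_6.
MB(X_7) = {X_0, X_1, X_2, X_5, X_6, X_10, X_11, X_13}.
X_4 is neither a parent, child, nor co-parent of X_7, so it does not belong.

X_4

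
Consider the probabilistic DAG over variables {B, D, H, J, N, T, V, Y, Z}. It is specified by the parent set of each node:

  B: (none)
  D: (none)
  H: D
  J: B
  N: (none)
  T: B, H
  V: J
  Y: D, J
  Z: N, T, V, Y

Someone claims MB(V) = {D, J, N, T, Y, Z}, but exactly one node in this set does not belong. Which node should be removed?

Children of V: Z.
Pa(V) = {J}.
For each child, the remaining parents (spouses of V):
  Z: N, T, Y
MB(V) = {J, N, T, Y, Z}.
D is neither a parent, child, nor co-parent of V, so it does not belong.

D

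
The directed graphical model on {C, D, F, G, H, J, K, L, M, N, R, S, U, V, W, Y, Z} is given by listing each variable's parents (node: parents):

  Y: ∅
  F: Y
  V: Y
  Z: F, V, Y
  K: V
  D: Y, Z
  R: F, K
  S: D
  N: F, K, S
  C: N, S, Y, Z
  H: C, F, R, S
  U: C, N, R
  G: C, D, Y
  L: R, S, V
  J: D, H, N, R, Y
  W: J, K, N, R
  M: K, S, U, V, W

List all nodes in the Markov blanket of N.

Recall MB(v) = parents ∪ children ∪ spouses, where spouses are the other parents of v's children.
N has parents F, K, S.
N's children: C, J, U, W.
Co-parents of N (other parents of its children):
  C: S, Y, Z
  U: C, R
  J: D, H, R, Y
  W: J, K, R
Union: {F, K, S} ∪ {C, J, U, W} ∪ {C, D, H, J, K, R, S, Y, Z} = {C, D, F, H, J, K, R, S, U, W, Y, Z}.

{C, D, F, H, J, K, R, S, U, W, Y, Z}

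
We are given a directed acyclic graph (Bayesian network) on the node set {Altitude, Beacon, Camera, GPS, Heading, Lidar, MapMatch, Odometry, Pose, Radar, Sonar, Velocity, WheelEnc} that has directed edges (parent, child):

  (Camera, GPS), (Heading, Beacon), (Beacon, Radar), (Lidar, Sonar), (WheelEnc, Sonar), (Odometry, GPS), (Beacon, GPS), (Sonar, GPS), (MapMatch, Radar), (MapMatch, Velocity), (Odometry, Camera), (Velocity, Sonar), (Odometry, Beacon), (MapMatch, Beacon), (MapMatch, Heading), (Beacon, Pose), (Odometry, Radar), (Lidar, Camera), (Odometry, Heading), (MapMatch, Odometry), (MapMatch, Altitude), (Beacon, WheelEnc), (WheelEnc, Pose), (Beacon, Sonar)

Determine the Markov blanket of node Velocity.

By definition, MB(Velocity) is built from Velocity's parents, Velocity's children, and the co-parents of Velocity.
Velocity's parents: MapMatch.
Ch(Velocity) = {Sonar}.
Parents of each child, excluding Velocity:
  Sonar: Beacon, Lidar, WheelEnc
MB(Velocity) = {Beacon, Lidar, MapMatch, Sonar, WheelEnc}.

{Beacon, Lidar, MapMatch, Sonar, WheelEnc}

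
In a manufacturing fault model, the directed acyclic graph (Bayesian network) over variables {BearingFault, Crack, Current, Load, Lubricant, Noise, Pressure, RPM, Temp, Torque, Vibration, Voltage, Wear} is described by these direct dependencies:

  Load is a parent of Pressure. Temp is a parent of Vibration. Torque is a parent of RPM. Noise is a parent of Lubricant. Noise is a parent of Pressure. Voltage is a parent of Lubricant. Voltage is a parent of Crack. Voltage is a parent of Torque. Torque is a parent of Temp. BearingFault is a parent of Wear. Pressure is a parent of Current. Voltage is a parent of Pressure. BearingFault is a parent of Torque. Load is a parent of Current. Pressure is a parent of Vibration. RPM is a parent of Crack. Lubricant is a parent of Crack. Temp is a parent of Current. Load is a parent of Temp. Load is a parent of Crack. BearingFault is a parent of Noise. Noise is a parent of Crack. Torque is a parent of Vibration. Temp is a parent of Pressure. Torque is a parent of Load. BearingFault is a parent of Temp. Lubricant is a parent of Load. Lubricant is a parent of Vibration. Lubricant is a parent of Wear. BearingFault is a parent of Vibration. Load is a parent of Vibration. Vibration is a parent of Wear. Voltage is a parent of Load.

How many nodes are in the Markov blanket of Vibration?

Recall MB(v) = parents ∪ children ∪ spouses, where spouses are the other parents of v's children.
Pa(Vibration) = {BearingFault, Load, Lubricant, Pressure, Temp, Torque}.
Vibration's children: Wear.
For each child, the remaining parents (spouses of Vibration):
  Wear's other parents are BearingFault, Lubricant.
MB(Vibration) = {BearingFault, Load, Lubricant, Pressure, Temp, Torque, Wear}, which has 7 nodes.

7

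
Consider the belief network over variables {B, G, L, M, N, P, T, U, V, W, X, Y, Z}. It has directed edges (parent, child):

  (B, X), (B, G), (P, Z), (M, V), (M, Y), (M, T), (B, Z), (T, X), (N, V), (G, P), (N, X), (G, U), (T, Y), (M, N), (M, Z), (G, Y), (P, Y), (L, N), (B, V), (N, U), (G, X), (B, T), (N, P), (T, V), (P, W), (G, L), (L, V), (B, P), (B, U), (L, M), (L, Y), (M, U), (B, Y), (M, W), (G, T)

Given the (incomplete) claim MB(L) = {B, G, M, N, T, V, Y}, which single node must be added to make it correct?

P

Children of L: M, N, V, Y.
L's parents: G.
Other parents of L's children:
  M: —
  N: M
  V: B, M, N, T
  Y: B, G, M, P, T
MB(L) = {B, G, M, N, P, T, V, Y}.
Comparing with the claimed set, P is missing.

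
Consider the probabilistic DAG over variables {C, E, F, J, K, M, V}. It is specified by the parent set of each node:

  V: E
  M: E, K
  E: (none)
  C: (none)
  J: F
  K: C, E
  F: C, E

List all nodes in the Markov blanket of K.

{C, E, M}

Pa(K) = {C, E}.
Children of K: M.
Co-parents of K (other parents of its children):
  M also has parent E.
So the Markov blanket of K is {C, E, M}.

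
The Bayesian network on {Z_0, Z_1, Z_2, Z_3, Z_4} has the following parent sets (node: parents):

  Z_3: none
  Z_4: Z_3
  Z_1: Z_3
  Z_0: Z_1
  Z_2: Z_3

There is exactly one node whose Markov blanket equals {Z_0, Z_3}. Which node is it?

The target node must have every member of {Z_0, Z_3} as a parent, child, or co-parent, and no others.
Parents of Z_1: Z_3; children: Z_0; co-parents: none.
These exactly cover the given set, so the node is Z_1.

Z_1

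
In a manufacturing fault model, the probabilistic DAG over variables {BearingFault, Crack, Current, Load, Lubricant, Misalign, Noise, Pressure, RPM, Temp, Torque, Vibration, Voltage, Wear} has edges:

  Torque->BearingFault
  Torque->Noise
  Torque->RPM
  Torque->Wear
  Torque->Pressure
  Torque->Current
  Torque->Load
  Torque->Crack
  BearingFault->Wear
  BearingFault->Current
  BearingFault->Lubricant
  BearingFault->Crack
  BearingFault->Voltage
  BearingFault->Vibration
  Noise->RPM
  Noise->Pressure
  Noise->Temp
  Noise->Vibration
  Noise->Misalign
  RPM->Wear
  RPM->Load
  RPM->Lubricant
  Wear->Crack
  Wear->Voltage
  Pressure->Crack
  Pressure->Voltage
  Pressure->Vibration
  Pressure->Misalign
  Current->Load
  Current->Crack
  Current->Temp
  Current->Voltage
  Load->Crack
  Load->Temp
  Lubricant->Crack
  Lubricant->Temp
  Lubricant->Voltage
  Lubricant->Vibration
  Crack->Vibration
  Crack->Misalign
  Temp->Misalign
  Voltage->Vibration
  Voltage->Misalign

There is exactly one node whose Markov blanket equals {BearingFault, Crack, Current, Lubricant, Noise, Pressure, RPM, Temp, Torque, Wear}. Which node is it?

The target node must have every member of {BearingFault, Crack, Current, Lubricant, Noise, Pressure, RPM, Temp, Torque, Wear} as a parent, child, or co-parent, and no others.
Parents of Load: Current, RPM, Torque; children: Crack, Temp; co-parents: BearingFault, Current, Lubricant, Noise, Pressure, Torque, Wear.
These exactly cover the given set, so the node is Load.

Load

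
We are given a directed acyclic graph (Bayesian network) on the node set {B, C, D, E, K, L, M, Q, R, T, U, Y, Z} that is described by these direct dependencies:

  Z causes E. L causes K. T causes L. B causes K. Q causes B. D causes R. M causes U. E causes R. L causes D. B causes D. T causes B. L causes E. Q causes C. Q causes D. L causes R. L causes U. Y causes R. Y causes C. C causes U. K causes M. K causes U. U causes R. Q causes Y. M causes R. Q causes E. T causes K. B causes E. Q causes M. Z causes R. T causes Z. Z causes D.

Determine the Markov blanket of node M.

{C, D, E, K, L, Q, R, U, Y, Z}

M's parents: K, Q.
Children of M: R, U.
Other parents of M's children:
  U: C, K, L
  R: D, E, L, U, Y, Z
Union: {K, Q} ∪ {R, U} ∪ {C, D, E, K, L, U, Y, Z} = {C, D, E, K, L, Q, R, U, Y, Z}.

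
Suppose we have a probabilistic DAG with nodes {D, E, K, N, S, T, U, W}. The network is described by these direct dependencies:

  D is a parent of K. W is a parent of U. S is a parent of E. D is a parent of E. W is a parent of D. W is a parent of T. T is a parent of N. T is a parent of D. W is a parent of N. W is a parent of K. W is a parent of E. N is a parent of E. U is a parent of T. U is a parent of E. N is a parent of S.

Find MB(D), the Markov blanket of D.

By definition, MB(D) is built from D's parents, D's children, and the co-parents of D.
Children of D: E, K.
D has parents T, W.
Co-parents of D (other parents of its children):
  K: W
  E: N, S, U, W
So the Markov blanket of D is {E, K, N, S, T, U, W}.

{E, K, N, S, T, U, W}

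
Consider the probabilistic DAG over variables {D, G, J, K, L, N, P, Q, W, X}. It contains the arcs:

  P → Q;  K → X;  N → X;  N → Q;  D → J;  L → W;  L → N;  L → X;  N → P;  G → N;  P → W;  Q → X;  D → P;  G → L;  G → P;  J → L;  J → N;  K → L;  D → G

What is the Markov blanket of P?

A node's Markov blanket = Pa ∪ Ch ∪ (parents of Ch other than the node itself).
Children of P: Q, W.
Parents of P: D, G, N.
Co-parents of P (other parents of its children):
  Q also has parent N.
  W also has parent L.
MB(P) = {D, G, L, N, Q, W}.

{D, G, L, N, Q, W}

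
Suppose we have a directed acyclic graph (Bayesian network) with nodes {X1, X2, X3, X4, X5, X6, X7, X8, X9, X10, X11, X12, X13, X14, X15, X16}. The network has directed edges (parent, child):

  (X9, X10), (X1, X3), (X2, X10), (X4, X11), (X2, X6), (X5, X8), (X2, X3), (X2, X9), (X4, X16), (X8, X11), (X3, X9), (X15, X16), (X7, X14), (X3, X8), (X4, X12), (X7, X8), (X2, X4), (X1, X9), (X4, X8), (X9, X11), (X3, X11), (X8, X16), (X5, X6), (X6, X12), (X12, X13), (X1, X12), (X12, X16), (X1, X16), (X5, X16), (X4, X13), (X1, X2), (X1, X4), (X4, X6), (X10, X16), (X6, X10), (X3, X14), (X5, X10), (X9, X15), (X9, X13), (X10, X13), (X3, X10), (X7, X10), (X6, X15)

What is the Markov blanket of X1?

Recall MB(v) = parents ∪ children ∪ spouses, where spouses are the other parents of v's children.
Pa(X1) = {}.
Children of X1: X2, X3, X4, X9, X12, X16.
Other parents of X1's children:
  X2 has no other parent.
  X3 also has parent X2.
  X4 also has parent X2.
  X9 also has parents X2, X3.
  X12's other parents are X4, X6.
  parents(X16) \ {X1} = {X4, X5, X8, X10, X12, X15}.
So the Markov blanket of X1 is {X2, X3, X4, X5, X6, X8, X9, X10, X12, X15, X16}.

{X2, X3, X4, X5, X6, X8, X9, X10, X12, X15, X16}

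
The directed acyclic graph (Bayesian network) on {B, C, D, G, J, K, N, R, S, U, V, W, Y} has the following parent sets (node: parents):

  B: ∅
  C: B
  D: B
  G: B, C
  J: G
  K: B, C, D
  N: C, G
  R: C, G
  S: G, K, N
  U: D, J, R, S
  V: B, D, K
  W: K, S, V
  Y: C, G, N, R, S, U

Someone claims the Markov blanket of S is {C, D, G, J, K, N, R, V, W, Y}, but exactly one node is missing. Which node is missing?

Recall MB(v) = parents ∪ children ∪ spouses, where spouses are the other parents of v's children.
S's parents: G, K, N.
S has children U, W, Y.
Co-parents of S (other parents of its children):
  U's other parents are D, J, R.
  parents(W) \ {S} = {K, V}.
  Y also has parents C, G, N, R, U.
MB(S) = {C, D, G, J, K, N, R, U, V, W, Y}.
Comparing with the claimed set, U is missing.

U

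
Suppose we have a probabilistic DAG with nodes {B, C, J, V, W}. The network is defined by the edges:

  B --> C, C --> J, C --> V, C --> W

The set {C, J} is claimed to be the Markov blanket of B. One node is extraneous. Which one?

J

B has child C.
B has no parents.
Other parents of B's children:
  C: —
MB(B) = {C}.
J is neither a parent, child, nor co-parent of B, so it does not belong.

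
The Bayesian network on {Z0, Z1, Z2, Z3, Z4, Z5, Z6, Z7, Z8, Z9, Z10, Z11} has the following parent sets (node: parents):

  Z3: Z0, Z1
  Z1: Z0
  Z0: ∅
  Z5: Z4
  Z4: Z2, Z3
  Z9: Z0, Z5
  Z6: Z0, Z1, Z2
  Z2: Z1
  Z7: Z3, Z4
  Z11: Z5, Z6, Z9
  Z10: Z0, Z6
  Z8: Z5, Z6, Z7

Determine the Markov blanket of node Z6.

{Z0, Z1, Z2, Z5, Z7, Z8, Z9, Z10, Z11}

Parents of Z6: Z0, Z1, Z2.
Z6 has children Z8, Z10, Z11.
For each child, the remaining parents (spouses of Z6):
  Z8 also has parents Z5, Z7.
  Z10 also has parent Z0.
  Z11's other parents are Z5, Z9.
MB(Z6) = {Z0, Z1, Z2, Z5, Z7, Z8, Z9, Z10, Z11}.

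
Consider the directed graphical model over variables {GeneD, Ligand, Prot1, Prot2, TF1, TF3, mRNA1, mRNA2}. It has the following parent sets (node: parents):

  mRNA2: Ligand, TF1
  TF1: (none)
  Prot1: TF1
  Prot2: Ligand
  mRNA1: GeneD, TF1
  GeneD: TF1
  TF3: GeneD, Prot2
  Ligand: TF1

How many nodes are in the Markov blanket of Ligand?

Recall MB(v) = parents ∪ children ∪ spouses, where spouses are the other parents of v's children.
Ligand has parent TF1.
Ligand has children Prot2, mRNA2.
Co-parents of Ligand (other parents of its children):
  Prot2 has no other parent.
  mRNA2's other parent is TF1.
MB(Ligand) = {Prot2, TF1, mRNA2}, which has 3 nodes.

3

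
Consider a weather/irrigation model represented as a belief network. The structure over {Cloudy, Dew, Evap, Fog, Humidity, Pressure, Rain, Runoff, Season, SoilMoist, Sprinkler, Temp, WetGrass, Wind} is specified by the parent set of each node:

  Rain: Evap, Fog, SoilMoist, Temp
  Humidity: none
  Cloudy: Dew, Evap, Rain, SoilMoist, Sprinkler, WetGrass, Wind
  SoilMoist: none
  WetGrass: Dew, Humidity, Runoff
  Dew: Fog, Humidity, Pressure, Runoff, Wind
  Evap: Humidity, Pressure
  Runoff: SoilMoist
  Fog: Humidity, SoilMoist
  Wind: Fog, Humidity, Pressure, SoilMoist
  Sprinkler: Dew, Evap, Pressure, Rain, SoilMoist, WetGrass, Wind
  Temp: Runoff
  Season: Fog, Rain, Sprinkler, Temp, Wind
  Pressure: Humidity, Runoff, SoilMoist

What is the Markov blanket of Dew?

Recall MB(v) = parents ∪ children ∪ spouses, where spouses are the other parents of v's children.
Children of Dew: Cloudy, Sprinkler, WetGrass.
Dew's parents: Fog, Humidity, Pressure, Runoff, Wind.
Other parents of Dew's children:
  WetGrass also has parents Humidity, Runoff.
  Sprinkler's other parents are Evap, Pressure, Rain, SoilMoist, WetGrass, Wind.
  parents(Cloudy) \ {Dew} = {Evap, Rain, SoilMoist, Sprinkler, WetGrass, Wind}.
MB(Dew) = {Cloudy, Evap, Fog, Humidity, Pressure, Rain, Runoff, SoilMoist, Sprinkler, WetGrass, Wind}.

{Cloudy, Evap, Fog, Humidity, Pressure, Rain, Runoff, SoilMoist, Sprinkler, WetGrass, Wind}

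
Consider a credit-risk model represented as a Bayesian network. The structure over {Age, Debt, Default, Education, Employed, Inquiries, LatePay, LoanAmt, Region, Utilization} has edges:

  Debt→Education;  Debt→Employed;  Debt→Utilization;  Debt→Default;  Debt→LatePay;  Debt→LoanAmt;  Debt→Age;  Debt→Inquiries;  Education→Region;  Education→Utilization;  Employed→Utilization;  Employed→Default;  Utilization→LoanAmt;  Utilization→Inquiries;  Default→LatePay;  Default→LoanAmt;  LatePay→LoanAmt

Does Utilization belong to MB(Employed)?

Yes

Utilization is a child of Employed.
So Utilization ∈ MB(Employed).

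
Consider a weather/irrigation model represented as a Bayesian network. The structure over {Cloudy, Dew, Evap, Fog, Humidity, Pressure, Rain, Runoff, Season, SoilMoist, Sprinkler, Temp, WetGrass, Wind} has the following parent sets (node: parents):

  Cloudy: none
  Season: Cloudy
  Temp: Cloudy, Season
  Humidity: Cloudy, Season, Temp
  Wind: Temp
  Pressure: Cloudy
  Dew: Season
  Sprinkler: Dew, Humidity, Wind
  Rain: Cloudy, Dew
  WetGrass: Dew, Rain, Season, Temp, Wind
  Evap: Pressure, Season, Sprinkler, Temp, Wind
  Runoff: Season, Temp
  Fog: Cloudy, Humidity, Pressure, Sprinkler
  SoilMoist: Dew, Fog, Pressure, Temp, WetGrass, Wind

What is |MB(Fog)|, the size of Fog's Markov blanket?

9

Parents of Fog: Cloudy, Humidity, Pressure, Sprinkler.
Fog has child SoilMoist.
Co-parents of Fog (other parents of its children):
  parents(SoilMoist) \ {Fog} = {Dew, Pressure, Temp, WetGrass, Wind}.
MB(Fog) = {Cloudy, Dew, Humidity, Pressure, SoilMoist, Sprinkler, Temp, WetGrass, Wind}, which has 9 nodes.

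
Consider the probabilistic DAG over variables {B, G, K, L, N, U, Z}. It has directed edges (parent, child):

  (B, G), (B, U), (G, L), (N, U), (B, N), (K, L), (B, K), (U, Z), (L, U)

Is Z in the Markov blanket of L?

Recall MB(v) = parents ∪ children ∪ spouses, where spouses are the other parents of v's children.
L has child U.
L has parents G, K.
Co-parents of L (other parents of its children):
  parents(U) \ {L} = {B, N}.
MB(L) = {B, G, K, N, U}; Z is not in this set.

No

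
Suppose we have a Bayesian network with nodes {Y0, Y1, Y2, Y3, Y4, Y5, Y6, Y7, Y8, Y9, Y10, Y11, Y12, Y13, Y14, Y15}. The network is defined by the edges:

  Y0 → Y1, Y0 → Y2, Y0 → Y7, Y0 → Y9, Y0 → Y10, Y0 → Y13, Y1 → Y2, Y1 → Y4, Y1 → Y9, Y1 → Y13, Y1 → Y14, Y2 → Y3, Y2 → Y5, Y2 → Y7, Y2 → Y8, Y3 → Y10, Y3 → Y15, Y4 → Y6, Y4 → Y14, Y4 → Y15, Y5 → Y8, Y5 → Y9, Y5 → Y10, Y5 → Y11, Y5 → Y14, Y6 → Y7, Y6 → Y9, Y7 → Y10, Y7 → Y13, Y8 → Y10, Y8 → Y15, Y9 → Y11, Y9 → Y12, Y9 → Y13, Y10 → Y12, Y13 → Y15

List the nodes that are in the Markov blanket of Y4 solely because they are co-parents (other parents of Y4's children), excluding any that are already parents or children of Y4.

Children of Y4: Y6, Y14, Y15.
  Y6: no additional parents.
  Y14 also has parents Y1, Y5.
  Y15's other parents are Y3, Y8, Y13.
Excluding nodes already adjacent to Y4 (Y1, Y6, Y14, Y15), the co-parent-only contribution is {Y3, Y5, Y8, Y13}.

{Y3, Y5, Y8, Y13}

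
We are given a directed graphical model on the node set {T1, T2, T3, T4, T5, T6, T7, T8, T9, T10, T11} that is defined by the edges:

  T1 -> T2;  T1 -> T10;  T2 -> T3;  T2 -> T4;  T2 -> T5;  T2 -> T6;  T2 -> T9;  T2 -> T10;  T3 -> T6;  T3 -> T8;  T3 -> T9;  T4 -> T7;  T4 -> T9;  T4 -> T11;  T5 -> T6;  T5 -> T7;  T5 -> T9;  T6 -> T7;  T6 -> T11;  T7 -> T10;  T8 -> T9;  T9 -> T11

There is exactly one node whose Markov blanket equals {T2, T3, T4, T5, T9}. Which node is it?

T8

The target node must have every member of {T2, T3, T4, T5, T9} as a parent, child, or co-parent, and no others.
Parents of T8: T3; children: T9; co-parents: T2, T3, T4, T5.
These exactly cover the given set, so the node is T8.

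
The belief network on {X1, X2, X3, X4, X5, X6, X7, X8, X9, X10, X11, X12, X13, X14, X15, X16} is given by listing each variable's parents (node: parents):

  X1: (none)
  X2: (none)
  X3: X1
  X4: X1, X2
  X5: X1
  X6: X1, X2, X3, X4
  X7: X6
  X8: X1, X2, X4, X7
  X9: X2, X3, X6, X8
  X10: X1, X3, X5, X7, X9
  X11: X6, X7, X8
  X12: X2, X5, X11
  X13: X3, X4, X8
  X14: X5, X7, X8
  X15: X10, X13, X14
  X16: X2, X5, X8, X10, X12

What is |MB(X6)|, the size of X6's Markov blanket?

Recall MB(v) = parents ∪ children ∪ spouses, where spouses are the other parents of v's children.
Pa(X6) = {X1, X2, X3, X4}.
Children of X6: X7, X9, X11.
For each child, the remaining parents (spouses of X6):
  X7 has no other parent.
  X9 also has parents X2, X3, X8.
  X11 also has parents X7, X8.
MB(X6) = {X1, X2, X3, X4, X7, X8, X9, X11}, which has 8 nodes.

8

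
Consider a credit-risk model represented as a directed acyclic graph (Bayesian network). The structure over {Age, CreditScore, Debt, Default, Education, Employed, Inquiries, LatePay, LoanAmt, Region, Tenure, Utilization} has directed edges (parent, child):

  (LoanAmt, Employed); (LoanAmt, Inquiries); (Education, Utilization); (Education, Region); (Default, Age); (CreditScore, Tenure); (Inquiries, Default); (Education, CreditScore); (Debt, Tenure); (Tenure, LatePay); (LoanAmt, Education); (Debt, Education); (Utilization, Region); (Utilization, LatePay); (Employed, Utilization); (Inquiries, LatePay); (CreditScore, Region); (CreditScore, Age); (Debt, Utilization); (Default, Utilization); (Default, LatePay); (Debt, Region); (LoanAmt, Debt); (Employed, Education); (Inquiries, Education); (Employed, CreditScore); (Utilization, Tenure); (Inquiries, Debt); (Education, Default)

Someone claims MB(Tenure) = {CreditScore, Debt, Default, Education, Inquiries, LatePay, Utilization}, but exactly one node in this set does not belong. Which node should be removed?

Education

Recall MB(v) = parents ∪ children ∪ spouses, where spouses are the other parents of v's children.
Tenure's parents: CreditScore, Debt, Utilization.
Tenure's children: LatePay.
Co-parents of Tenure (other parents of its children):
  LatePay's other parents are Default, Inquiries, Utilization.
MB(Tenure) = {CreditScore, Debt, Default, Inquiries, LatePay, Utilization}.
Education is neither a parent, child, nor co-parent of Tenure, so it does not belong.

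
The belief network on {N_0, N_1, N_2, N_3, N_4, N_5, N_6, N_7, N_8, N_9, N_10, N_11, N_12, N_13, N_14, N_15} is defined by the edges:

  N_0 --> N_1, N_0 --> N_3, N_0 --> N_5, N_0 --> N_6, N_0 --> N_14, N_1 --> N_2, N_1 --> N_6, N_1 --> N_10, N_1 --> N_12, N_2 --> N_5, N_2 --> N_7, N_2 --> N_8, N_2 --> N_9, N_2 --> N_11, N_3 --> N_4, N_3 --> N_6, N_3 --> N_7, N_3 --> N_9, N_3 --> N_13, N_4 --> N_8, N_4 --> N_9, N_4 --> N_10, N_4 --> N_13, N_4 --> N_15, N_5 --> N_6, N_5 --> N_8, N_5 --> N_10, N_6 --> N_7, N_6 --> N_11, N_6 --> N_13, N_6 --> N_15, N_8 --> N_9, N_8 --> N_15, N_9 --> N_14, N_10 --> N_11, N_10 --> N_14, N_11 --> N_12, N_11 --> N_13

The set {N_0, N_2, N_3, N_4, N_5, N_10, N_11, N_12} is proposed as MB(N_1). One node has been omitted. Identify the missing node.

Parents of N_1: N_0.
N_1 has children N_2, N_6, N_10, N_12.
Other parents of N_1's children:
  N_2: —
  N_6: N_0, N_3, N_5
  N_10: N_4, N_5
  N_12: N_11
MB(N_1) = {N_0, N_2, N_3, N_4, N_5, N_6, N_10, N_11, N_12}.
Comparing with the claimed set, N_6 is missing.

N_6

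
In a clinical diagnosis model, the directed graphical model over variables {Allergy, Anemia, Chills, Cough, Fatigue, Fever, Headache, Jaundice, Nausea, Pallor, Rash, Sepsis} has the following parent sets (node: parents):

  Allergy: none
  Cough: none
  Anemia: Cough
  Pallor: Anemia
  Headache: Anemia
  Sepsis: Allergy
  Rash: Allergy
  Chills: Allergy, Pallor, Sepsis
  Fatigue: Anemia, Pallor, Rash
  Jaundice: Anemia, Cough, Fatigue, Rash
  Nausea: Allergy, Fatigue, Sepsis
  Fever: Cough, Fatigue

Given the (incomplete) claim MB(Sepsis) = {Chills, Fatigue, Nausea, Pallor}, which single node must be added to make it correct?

The Markov blanket of a node is its parents, its children, and the other parents of its children.
Sepsis has parent Allergy.
Sepsis's children: Chills, Nausea.
Co-parents of Sepsis (other parents of its children):
  Chills's other parents are Allergy, Pallor.
  Nausea's other parents are Allergy, Fatigue.
MB(Sepsis) = {Allergy, Chills, Fatigue, Nausea, Pallor}.
Comparing with the claimed set, Allergy is missing.

Allergy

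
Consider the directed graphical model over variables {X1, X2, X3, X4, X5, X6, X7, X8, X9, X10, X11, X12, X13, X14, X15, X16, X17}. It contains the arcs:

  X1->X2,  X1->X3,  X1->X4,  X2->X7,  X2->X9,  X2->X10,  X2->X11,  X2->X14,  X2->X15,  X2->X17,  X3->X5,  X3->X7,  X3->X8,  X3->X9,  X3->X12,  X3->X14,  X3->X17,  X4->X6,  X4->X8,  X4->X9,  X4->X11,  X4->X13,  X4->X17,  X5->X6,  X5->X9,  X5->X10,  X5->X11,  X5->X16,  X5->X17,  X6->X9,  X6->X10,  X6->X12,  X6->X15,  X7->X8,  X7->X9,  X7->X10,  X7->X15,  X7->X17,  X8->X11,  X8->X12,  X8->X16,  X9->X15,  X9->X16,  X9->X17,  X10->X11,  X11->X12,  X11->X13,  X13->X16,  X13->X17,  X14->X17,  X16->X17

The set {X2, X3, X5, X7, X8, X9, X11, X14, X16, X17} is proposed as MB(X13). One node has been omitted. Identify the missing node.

X4

By definition, MB(X13) is built from X13's parents, X13's children, and the co-parents of X13.
Pa(X13) = {X4, X11}.
X13 has children X16, X17.
Other parents of X13's children:
  parents(X16) \ {X13} = {X5, X8, X9}.
  X17 also has parents X2, X3, X4, X5, X7, X9, X14, X16.
MB(X13) = {X2, X3, X4, X5, X7, X8, X9, X11, X14, X16, X17}.
Comparing with the claimed set, X4 is missing.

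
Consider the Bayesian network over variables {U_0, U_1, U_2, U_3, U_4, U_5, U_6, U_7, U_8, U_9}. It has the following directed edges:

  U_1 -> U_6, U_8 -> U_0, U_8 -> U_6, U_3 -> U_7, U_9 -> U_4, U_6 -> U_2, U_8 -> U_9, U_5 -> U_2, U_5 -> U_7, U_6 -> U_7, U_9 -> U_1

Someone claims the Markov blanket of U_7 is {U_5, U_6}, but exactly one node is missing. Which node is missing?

U_3

A node's Markov blanket = Pa ∪ Ch ∪ (parents of Ch other than the node itself).
Parents of U_7: U_3, U_5, U_6.
Ch(U_7) = {}.
With no children, U_7 has no spouses; the co-parent set is empty.
MB(U_7) = {U_3, U_5, U_6}.
Comparing with the claimed set, U_3 is missing.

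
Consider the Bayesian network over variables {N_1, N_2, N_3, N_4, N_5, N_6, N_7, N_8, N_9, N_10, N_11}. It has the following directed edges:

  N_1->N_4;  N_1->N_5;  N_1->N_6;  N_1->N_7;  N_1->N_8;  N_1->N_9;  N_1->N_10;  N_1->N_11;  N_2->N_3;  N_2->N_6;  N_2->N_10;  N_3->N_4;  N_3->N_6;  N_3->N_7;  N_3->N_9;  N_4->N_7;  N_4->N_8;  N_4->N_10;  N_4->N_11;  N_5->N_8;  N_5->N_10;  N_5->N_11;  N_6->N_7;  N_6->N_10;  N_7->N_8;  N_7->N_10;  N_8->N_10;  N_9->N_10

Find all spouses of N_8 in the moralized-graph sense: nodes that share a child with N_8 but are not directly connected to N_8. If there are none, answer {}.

Children of N_8: N_10.
  N_10's other parents are N_1, N_2, N_4, N_5, N_6, N_7, N_9.
Excluding nodes already adjacent to N_8 (N_1, N_4, N_5, N_7, N_10), the co-parent-only contribution is {N_2, N_6, N_9}.

{N_2, N_6, N_9}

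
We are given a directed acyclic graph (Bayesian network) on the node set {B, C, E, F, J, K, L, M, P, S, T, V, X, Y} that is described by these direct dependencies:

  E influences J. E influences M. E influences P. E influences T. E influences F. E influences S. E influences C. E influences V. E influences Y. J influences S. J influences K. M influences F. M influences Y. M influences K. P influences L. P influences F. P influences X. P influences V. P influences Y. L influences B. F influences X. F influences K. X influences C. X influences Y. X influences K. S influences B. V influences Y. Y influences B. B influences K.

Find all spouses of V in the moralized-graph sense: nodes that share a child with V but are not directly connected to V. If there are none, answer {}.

{M, X}

Children of V: Y.
  Y also has parents E, M, P, X.
Excluding nodes already adjacent to V (E, P, Y), the co-parent-only contribution is {M, X}.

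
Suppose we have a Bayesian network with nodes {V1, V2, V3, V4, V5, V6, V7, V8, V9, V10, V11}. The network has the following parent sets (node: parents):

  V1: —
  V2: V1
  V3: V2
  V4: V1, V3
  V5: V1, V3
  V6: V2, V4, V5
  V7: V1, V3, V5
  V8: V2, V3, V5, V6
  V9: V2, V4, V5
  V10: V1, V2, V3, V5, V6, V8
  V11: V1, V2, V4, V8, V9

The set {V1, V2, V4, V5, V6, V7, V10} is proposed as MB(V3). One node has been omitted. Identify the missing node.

Pa(V3) = {V2}.
Ch(V3) = {V4, V5, V7, V8, V10}.
Co-parents of V3 (other parents of its children):
  V4: V1
  V5: V1
  V7: V1, V5
  V8: V2, V5, V6
  V10: V1, V2, V5, V6, V8
MB(V3) = {V1, V2, V4, V5, V6, V7, V8, V10}.
Comparing with the claimed set, V8 is missing.

V8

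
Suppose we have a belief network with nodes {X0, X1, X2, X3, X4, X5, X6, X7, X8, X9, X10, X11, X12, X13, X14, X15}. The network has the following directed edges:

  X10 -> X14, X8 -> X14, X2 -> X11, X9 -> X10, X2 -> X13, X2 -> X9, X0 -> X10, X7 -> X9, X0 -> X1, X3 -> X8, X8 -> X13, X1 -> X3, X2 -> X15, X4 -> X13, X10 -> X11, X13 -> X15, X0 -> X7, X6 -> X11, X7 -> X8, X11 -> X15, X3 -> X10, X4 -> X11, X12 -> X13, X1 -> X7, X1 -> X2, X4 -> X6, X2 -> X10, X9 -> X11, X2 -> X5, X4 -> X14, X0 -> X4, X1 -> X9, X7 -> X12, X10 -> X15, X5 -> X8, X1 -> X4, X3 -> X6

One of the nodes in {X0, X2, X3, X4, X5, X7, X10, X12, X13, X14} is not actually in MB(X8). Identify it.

X0

X8's parents: X3, X5, X7.
Children of X8: X13, X14.
Other parents of X8's children:
  X13's other parents are X2, X4, X12.
  X14 also has parents X4, X10.
MB(X8) = {X2, X3, X4, X5, X7, X10, X12, X13, X14}.
X0 is neither a parent, child, nor co-parent of X8, so it does not belong.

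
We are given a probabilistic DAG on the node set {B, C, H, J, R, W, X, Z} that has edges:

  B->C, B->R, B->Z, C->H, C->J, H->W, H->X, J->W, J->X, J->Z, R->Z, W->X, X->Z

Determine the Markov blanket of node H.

{C, J, W, X}

The Markov blanket of a node is its parents, its children, and the other parents of its children.
H has children W, X.
Parents of H: C.
Parents of each child, excluding H:
  W's other parent is J.
  X also has parents J, W.
MB(H) = {C, J, W, X}.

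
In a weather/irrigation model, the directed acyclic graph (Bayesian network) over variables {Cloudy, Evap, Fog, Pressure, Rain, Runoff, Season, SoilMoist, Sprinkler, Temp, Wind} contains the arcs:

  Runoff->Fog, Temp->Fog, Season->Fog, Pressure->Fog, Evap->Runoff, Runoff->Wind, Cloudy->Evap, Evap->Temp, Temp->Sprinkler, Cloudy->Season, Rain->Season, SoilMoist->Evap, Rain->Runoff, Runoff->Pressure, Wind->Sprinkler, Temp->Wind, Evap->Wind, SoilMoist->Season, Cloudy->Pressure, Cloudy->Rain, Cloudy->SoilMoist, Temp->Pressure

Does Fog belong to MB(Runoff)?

Yes

Fog is a child of Runoff.
So Fog ∈ MB(Runoff).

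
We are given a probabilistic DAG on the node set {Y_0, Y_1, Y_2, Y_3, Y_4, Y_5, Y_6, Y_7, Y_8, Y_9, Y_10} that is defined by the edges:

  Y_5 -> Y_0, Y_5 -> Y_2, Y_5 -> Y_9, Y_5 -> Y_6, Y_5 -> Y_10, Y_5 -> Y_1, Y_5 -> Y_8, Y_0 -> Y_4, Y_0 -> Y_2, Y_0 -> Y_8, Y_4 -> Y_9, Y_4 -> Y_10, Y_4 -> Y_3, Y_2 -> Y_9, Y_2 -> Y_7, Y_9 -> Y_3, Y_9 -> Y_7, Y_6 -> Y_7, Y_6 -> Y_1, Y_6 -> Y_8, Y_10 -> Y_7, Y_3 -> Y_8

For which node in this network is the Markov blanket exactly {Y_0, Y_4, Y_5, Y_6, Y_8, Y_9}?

Y_3

The target node must have every member of {Y_0, Y_4, Y_5, Y_6, Y_8, Y_9} as a parent, child, or co-parent, and no others.
Parents of Y_3: Y_4, Y_9; children: Y_8; co-parents: Y_0, Y_5, Y_6.
These exactly cover the given set, so the node is Y_3.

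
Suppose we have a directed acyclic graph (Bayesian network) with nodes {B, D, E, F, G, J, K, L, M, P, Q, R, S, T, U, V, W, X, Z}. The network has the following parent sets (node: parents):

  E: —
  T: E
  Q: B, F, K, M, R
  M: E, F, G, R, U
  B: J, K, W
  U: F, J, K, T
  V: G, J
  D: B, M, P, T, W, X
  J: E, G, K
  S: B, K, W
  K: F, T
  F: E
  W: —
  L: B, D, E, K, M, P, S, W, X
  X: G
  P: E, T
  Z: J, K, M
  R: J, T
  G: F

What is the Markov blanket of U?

By definition, MB(U) is built from U's parents, U's children, and the co-parents of U.
U has child M.
Pa(U) = {F, J, K, T}.
Co-parents of U (other parents of its children):
  M: E, F, G, R
Taking the union gives {E, F, G, J, K, M, R, T}.

{E, F, G, J, K, M, R, T}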